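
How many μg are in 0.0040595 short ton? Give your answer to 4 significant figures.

1 short ton = 9.07185 × 10^11 micrograms.
0.0040595 × 9.07185 × 10^11 ≈ 3.683 × 10^9 μg.

3.683 × 10^9 μg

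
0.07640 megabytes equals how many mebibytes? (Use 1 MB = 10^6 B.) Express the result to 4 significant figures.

1 megabyte = 0.953674 MiB.
0.07640 × 0.953674 ≈ 0.07286 MiB.

0.07286 MiB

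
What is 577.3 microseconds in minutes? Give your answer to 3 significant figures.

9.62e-6 min

1 μs = 1.66667e-8 min.
So 577.3 × 1.66667e-8 ≈ 9.62e-6 min.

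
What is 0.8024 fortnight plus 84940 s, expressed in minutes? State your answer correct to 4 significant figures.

0.8024 fortnight = 16176.4 min and 84940 s = 1415.67 min.
16176.4 + 1415.67 ≈ 17590 min.

17590 min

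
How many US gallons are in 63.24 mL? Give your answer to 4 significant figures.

0.01671 US gal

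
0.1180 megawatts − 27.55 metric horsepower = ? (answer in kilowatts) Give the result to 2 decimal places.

97.74 kilowatts

0.1180 MW = 118.000 kW and 27.55 PS = 20.2630 kW.
118.000 − 20.2630 ≈ 97.74 kW.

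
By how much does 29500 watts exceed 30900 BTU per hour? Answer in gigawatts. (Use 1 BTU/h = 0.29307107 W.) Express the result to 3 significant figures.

2.04e-5 gigawatts

29500 W = 2.95000e-5 GW and 30900 BTU/h = 9.05590e-6 GW.
2.95000e-5 − 9.05590e-6 ≈ 2.04e-5 GW.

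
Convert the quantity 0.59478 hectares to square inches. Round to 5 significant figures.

9.2191e+6 in²

1 ha = 1.55000e+7 in².
So 0.59478 × 1.55000e+7 ≈ 9.2191e+6 in².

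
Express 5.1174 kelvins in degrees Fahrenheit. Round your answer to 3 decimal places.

K = (°F + 459.67) × 5/9.
Applying the formula gives -450.459 °F.

-450.459 degrees Fahrenheit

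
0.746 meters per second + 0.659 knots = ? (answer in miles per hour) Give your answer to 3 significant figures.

2.43 mph

0.746 m/s = 1.66875 mph and 0.659 kn = 0.758364 mph.
1.66875 + 0.758364 ≈ 2.43 mph.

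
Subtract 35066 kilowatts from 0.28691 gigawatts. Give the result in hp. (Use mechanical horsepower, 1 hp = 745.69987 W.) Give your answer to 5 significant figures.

337730 horsepower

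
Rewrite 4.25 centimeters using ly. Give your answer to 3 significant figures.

4.49e-18 ly

1 cm = 1.05700e-18 light-years.
4.25 × 1.05700e-18 ≈ 4.49e-18 ly.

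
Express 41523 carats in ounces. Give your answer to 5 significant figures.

1 ct = 0.00705479 oz.
41523 × 0.00705479 ≈ 292.94 oz.

292.94 oz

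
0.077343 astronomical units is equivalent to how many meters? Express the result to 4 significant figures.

1 au = 1.49598 × 10^11 m.
So 0.077343 × 1.49598 × 10^11 ≈ 1.157 × 10^10 m.

1.157 × 10^10 m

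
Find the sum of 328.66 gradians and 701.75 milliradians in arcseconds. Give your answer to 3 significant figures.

328.66 grad = 1.06486 × 10^6 arcsec and 701.75 mrad = 144746 arcsec.
1.06486 × 10^6 + 144746 ≈ 1.21 × 10^6 arcsec.

1.21 × 10^6 arcseconds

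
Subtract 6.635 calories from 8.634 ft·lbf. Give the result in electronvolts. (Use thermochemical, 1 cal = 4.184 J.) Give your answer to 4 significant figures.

-1.002 × 10^20 eV

8.634 ft·lbf = 7.30639 × 10^19 eV and 6.635 cal = 1.73270 × 10^20 eV.
7.30639 × 10^19 − 1.73270 × 10^20 ≈ -1.002 × 10^20 eV.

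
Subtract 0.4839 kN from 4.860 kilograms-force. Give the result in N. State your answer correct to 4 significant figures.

-436.2 newtons

4.860 kgf = 47.6603 N and 0.4839 kN = 483.900 N.
47.6603 − 483.900 ≈ -436.2 N.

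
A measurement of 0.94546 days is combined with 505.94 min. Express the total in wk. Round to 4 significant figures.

0.94546 d = 0.135066 wk and 505.94 min = 0.0501925 wk.
0.135066 + 0.0501925 ≈ 0.1853 wk.

0.1853 wk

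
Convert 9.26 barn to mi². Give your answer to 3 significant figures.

3.58e-34 mi²

1 barn = 3.86102e-35 square miles.
9.26 × 3.86102e-35 ≈ 3.58e-34 mi².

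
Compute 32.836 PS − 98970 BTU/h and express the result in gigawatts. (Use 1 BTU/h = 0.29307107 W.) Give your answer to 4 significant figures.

-4.854e-6 gigawatts

32.836 PS = 2.41508e-5 GW and 98970 BTU/h = 2.90052e-5 GW.
2.41508e-5 − 2.90052e-5 ≈ -4.854e-6 GW.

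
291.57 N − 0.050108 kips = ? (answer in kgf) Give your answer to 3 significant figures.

291.57 N = 29.7319 kgf and 0.050108 kip = 22.7286 kgf.
29.7319 − 22.7286 ≈ 7.00 kgf.

7.00 kgf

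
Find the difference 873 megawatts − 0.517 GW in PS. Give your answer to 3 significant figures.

873 MW = 1.18695e+6 PS and 0.517 GW = 702924 PS.
1.18695e+6 − 702924 ≈ 484000 PS.

484000 metric horsepower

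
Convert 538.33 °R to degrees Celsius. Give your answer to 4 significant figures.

25.92 degrees Celsius

°R = (°C + 273.15) × 9/5.
Applying the formula gives 25.92 °C.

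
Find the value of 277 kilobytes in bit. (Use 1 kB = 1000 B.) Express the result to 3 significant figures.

1 kilobyte = 8000.00 bits.
277 × 8000.00 ≈ 2.22e+6 bit.

2.22e+6 bit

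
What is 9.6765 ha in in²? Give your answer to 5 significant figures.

1 ha = 1.55000e+7 in².
Then 9.6765 × 1.55000e+7 ≈ 1.4999e+8 in².

1.4999e+8 in²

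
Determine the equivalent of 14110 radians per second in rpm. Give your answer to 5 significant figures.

1 radian per second = 9.54930 rpm.
Thus 14110 × 9.54930 ≈ 134740 rpm.

134740 rpm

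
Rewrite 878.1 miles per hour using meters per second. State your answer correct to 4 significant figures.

392.5 m/s

1 mile per hour = 0.447040 m/s.
So 878.1 × 0.447040 ≈ 392.5 m/s.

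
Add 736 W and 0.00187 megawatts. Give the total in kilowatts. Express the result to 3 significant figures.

2.61 kW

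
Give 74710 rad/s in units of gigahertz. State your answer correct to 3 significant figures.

1.19e-5 GHz

1 radian per second = 1.59155e-10 GHz.
74710 × 1.59155e-10 ≈ 1.19e-5 GHz.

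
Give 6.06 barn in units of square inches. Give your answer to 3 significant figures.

1 barn = 1.55000 × 10^-25 square inches.
So 6.06 × 1.55000 × 10^-25 ≈ 9.39 × 10^-25 in².

9.39 × 10^-25 square inches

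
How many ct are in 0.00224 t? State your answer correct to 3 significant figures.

11200 ct

1 t = 5.00000e+6 carats.
0.00224 × 5.00000e+6 ≈ 11200 ct.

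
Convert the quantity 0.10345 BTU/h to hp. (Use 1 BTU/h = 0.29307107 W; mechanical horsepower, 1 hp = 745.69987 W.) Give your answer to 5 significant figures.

1 BTU/h = 0.000393015 horsepower.
So 0.10345 × 0.000393015 ≈ 4.0657 × 10^-5 hp.

4.0657 × 10^-5 horsepower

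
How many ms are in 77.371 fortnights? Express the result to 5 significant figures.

9.3588 × 10^10 ms

1 fortnight = 1.20960 × 10^9 milliseconds.
Then 77.371 × 1.20960 × 10^9 ≈ 9.3588 × 10^10 ms.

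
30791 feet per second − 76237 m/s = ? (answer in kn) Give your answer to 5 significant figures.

30791 ft/s = 18243.2 kn and 76237 m/s = 148193 kn.
18243.2 − 148193 ≈ -129950 kn.

-129950 kn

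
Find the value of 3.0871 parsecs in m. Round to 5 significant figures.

9.5258 × 10^16 m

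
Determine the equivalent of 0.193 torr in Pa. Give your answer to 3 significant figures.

1 torr = 133.322 Pa.
0.193 × 133.322 ≈ 25.7 Pa.

25.7 Pa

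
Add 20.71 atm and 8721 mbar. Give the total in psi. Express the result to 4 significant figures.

430.8 pounds per square inch

20.71 atm = 304.353 psi and 8721 mbar = 126.487 psi.
304.353 + 126.487 ≈ 430.8 psi.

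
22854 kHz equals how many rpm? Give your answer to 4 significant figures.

1.371 × 10^9 rpm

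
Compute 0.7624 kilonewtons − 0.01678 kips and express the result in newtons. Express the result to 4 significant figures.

687.8 N

0.7624 kN = 762.400 N and 0.01678 kip = 74.6412 N.
762.400 − 74.6412 ≈ 687.8 N.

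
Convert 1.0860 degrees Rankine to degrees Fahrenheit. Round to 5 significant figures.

-458.58 degrees Fahrenheit

°R = °F + 459.67.
Applying the formula gives -458.58 °F.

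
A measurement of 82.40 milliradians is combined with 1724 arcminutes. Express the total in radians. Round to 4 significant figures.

0.5839 rad

82.40 mrad = 0.0824000 rad and 1724 arcmin = 0.501491 rad.
0.0824000 + 0.501491 ≈ 0.5839 rad.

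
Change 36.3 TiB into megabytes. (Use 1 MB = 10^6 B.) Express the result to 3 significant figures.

1 tebibyte = 1.09951e+6 MB.
Then 36.3 × 1.09951e+6 ≈ 3.99e+7 MB.

3.99e+7 MB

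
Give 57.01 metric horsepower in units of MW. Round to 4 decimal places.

0.0419 megawatts

1 metric horsepower = 0.000735499 MW.
Then 57.01 × 0.000735499 ≈ 0.0419 MW.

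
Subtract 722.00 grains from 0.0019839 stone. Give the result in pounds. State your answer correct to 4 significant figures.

-0.07537 lb

0.0019839 st = 0.0277746 lb and 722.00 gr = 0.103143 lb.
0.0277746 − 0.103143 ≈ -0.07537 lb.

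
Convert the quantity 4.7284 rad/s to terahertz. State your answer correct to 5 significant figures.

1 radian per second = 1.59155e-13 terahertz.
4.7284 × 1.59155e-13 ≈ 7.5255e-13 THz.

7.5255e-13 THz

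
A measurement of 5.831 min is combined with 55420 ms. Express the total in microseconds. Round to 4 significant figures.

5.831 min = 3.49860e+8 μs and 55420 ms = 5.54200e+7 μs.
3.49860e+8 + 5.54200e+7 ≈ 4.053e+8 μs.

4.053e+8 μs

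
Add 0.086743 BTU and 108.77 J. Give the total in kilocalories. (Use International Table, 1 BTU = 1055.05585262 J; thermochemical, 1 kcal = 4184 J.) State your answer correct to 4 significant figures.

0.04787 kcal

0.086743 BTU = 0.0218735 kcal and 108.77 J = 0.0259967 kcal.
0.0218735 + 0.0259967 ≈ 0.04787 kcal.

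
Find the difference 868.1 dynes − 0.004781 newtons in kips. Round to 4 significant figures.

8.768 × 10^-7 kip

868.1 dyn = 1.95157 × 10^-6 kip and 0.004781 N = 1.07481 × 10^-6 kip.
1.95157 × 10^-6 − 1.07481 × 10^-6 ≈ 8.768 × 10^-7 kip.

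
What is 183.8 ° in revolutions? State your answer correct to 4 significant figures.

1 degree = 0.00277778 revolutions.
Thus 183.8 × 0.00277778 ≈ 0.5106 rev.

0.5106 rev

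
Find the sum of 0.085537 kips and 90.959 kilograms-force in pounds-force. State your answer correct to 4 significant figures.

0.085537 kip = 85.5370 lbf and 90.959 kgf = 200.530 lbf.
85.5370 + 200.530 ≈ 286.1 lbf.

286.1 lbf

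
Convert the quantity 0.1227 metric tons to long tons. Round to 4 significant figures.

0.1208 long ton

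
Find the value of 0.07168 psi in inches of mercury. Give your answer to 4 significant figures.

0.1459 inHg

1 psi = 2.03602 inHg.
0.07168 × 2.03602 ≈ 0.1459 inHg.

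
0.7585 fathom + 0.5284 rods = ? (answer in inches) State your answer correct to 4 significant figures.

159.2 inches

0.7585 fathom = 54.6120 in and 0.5284 rod = 104.623 in.
54.6120 + 104.623 ≈ 159.2 in.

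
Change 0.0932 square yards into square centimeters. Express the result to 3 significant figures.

779 square centimeters

1 yd² = 8361.27 cm².
So 0.0932 × 8361.27 ≈ 779 cm².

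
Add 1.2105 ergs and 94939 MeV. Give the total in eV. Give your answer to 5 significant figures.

1.2105 erg = 7.55535 × 10^11 eV and 94939 MeV = 9.49390 × 10^10 eV.
7.55535 × 10^11 + 9.49390 × 10^10 ≈ 8.5047 × 10^11 eV.

8.5047 × 10^11 eV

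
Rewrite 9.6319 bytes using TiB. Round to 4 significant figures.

1 B = 9.09495e-13 TiB.
So 9.6319 × 9.09495e-13 ≈ 8.760e-12 TiB.

8.760e-12 TiB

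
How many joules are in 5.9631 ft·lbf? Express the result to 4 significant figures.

8.085 joules

1 foot-pound = 1.35582 J.
5.9631 × 1.35582 ≈ 8.085 J.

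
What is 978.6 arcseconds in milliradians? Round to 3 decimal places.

4.744 milliradians

1 arcsecond = 0.00484814 milliradians.
So 978.6 × 0.00484814 ≈ 4.744 mrad.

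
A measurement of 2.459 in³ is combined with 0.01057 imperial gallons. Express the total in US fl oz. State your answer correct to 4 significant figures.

2.987 US fluid ounces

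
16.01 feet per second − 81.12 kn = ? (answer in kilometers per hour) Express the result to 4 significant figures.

16.01 ft/s = 17.5675 km/h and 81.12 kn = 150.234 km/h.
17.5675 − 150.234 ≈ -132.7 km/h.

-132.7 kilometers per hour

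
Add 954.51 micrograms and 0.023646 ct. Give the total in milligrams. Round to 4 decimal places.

5.6837 milligrams

954.51 μg = 0.954510 mg and 0.023646 ct = 4.72920 mg.
0.954510 + 4.72920 ≈ 5.6837 mg.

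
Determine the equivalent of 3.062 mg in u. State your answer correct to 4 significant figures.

1.844e+21 u

1 milligram = 6.02214e+20 u.
So 3.062 × 6.02214e+20 ≈ 1.844e+21 u.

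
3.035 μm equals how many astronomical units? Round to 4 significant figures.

2.029e-17 astronomical units

1 μm = 6.68459e-18 au.
Thus 3.035 × 6.68459e-18 ≈ 2.029e-17 au.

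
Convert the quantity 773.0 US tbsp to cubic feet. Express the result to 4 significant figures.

0.4037 ft³

1 US tbsp = 0.000522190 ft³.
Thus 773.0 × 0.000522190 ≈ 0.4037 ft³.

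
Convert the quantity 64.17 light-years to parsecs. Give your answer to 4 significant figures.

1 light-year = 0.306601 pc.
Then 64.17 × 0.306601 ≈ 19.67 pc.

19.67 parsecs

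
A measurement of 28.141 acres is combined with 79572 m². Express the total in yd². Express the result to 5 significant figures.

28.141 acre = 136202 yd² and 79572 m² = 95167.3 yd².
136202 + 95167.3 ≈ 231370 yd².

231370 square yards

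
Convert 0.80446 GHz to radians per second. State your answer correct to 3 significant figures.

5.05e+9 rad/s

1 GHz = 6.28319e+9 rad/s.
Then 0.80446 × 6.28319e+9 ≈ 5.05e+9 rad/s.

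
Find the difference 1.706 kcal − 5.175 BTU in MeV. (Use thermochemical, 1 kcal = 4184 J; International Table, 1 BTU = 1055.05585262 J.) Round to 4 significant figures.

1.047e+16 MeV

1.706 kcal = 4.45513e+16 MeV and 5.175 BTU = 3.40781e+16 MeV.
4.45513e+16 − 3.40781e+16 ≈ 1.047e+16 MeV.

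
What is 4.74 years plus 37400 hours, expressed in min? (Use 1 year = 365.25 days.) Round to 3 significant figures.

4.74 × 10^6 min

4.74 yr = 2.49305 × 10^6 min and 37400 h = 2.24400 × 10^6 min.
2.49305 × 10^6 + 2.24400 × 10^6 ≈ 4.74 × 10^6 min.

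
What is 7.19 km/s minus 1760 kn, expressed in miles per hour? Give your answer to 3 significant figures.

14100 mph

7.19 km/s = 16083.6 mph and 1760 kn = 2025.37 mph.
16083.6 − 2025.37 ≈ 14100 mph.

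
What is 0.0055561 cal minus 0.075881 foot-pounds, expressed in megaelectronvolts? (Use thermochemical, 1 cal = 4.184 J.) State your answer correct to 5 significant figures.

-4.9704e+11 megaelectronvolts

0.0055561 cal = 1.45095e+11 MeV and 0.075881 ft·lbf = 6.42132e+11 MeV.
1.45095e+11 − 6.42132e+11 ≈ -4.9704e+11 MeV.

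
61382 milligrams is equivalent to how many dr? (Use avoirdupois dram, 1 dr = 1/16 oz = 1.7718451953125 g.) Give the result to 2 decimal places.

1 mg = 0.000564383 dr.
61382 × 0.000564383 ≈ 34.64 dr.

34.64 dr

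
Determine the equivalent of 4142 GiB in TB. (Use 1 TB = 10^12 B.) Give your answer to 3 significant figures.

1 gibibyte = 0.00107374 terabytes.
So 4142 × 0.00107374 ≈ 4.45 TB.

4.45 terabytes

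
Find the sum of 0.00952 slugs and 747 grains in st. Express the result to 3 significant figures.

0.00952 slug = 0.0218784 st and 747 gr = 0.00762245 st.
0.0218784 + 0.00762245 ≈ 0.0295 st.

0.0295 stone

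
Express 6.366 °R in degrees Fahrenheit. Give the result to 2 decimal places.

-453.30 degrees Fahrenheit

°R = °F + 459.67.
Applying the formula gives -453.30 °F.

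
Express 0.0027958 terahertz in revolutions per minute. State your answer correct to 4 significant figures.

1.677e+11 revolutions per minute

1 THz = 6.00000e+13 revolutions per minute.
Thus 0.0027958 × 6.00000e+13 ≈ 1.677e+11 rpm.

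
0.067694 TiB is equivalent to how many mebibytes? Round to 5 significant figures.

70982 MiB

1 tebibyte = 1048576 MiB.
Then 0.067694 × 1048576 ≈ 70982 MiB.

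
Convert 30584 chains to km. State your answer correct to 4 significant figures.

1 chain = 0.0201168 kilometers.
So 30584 × 0.0201168 ≈ 615.3 km.

615.3 km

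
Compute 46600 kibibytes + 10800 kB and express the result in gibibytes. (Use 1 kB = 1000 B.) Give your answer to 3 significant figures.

0.0545 gibibytes

46600 KiB = 0.0444412 GiB and 10800 kB = 0.0100583 GiB.
0.0444412 + 0.0100583 ≈ 0.0545 GiB.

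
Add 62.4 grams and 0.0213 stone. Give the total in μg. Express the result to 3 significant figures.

1.98e+8 μg

62.4 g = 6.24000e+7 μg and 0.0213 st = 1.35261e+8 μg.
6.24000e+7 + 1.35261e+8 ≈ 1.98e+8 μg.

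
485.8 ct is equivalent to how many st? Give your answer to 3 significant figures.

0.0153 st

1 ct = 3.14946e-5 st.
485.8 × 3.14946e-5 ≈ 0.0153 st.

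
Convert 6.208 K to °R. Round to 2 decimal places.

°R = K × 9/5.
Applying the formula gives 11.17 °R.

11.17 degrees Rankine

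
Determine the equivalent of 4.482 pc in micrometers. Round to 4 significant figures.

1 parsec = 3.08568 × 10^22 micrometers.
Then 4.482 × 3.08568 × 10^22 ≈ 1.383 × 10^23 μm.

1.383 × 10^23 micrometers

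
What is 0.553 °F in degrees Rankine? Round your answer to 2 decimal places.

°R = °F + 459.67.
Applying the formula gives 460.22 °R.

460.22 °R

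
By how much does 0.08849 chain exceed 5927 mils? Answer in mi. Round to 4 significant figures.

0.001013 miles

0.08849 chain = 0.001106125 mi and 5927 mil = 9.354482e-5 mi.
0.001106125 − 9.354482e-5 ≈ 0.001013 mi.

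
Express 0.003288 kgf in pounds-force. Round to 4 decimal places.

0.0072 pounds-force

1 kilogram-force = 2.20462 pounds-force.
Then 0.003288 × 2.20462 ≈ 0.0072 lbf.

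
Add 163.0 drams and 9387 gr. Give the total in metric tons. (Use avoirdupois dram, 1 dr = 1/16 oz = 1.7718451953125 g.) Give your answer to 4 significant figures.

0.0008971 metric tons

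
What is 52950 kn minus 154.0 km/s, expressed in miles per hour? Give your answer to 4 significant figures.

-283600 miles per hour

52950 kn = 60933.8 mph and 154.0 km/s = 344488 mph.
60933.8 − 344488 ≈ -283600 mph.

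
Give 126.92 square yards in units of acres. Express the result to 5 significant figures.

0.026223 acres

1 square yard = 0.000206612 acre.
Thus 126.92 × 0.000206612 ≈ 0.026223 acre.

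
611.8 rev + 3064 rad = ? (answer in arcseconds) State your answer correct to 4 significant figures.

1.425 × 10^9 arcseconds

611.8 rev = 7.92893 × 10^8 arcsec and 3064 rad = 6.31995 × 10^8 arcsec.
7.92893 × 10^8 + 6.31995 × 10^8 ≈ 1.425 × 10^9 arcsec.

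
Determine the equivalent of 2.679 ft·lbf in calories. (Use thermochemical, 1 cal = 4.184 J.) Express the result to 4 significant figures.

0.8681 cal

1 ft·lbf = 0.324048 cal.
So 2.679 × 0.324048 ≈ 0.8681 cal.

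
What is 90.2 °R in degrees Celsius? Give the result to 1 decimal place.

-223.0 degrees Celsius

°R = (°C + 273.15) × 9/5.
Applying the formula gives -223.0 °C.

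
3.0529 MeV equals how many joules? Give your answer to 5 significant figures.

1 megaelectronvolt = 1.60218e-13 J.
3.0529 × 1.60218e-13 ≈ 4.8913e-13 J.

4.8913e-13 joules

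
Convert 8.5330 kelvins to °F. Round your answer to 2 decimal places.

K = (°F + 459.67) × 5/9.
Applying the formula gives -444.31 °F.

-444.31 degrees Fahrenheit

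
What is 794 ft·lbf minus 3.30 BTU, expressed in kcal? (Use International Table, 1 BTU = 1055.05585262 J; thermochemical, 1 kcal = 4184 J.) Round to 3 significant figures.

-0.575 kilocalories

794 ft·lbf = 0.257294 kcal and 3.30 BTU = 0.832143 kcal.
0.257294 − 0.832143 ≈ -0.575 kcal.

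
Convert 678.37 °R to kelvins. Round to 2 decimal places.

376.87 K

°R = K × 9/5.
Applying the formula gives 376.87 K.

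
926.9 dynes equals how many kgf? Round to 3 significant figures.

0.000945 kilograms-force

1 dyn = 1.01972 × 10^-6 kilograms-force.
Then 926.9 × 1.01972 × 10^-6 ≈ 0.000945 kgf.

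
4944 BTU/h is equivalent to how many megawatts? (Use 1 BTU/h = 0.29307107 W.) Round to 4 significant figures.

1 BTU/h = 2.93071e-7 megawatts.
4944 × 2.93071e-7 ≈ 0.001449 MW.

0.001449 megawatts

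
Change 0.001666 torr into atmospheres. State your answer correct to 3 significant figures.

2.19e-6 atmospheres

1 torr = 0.00131579 atm.
So 0.001666 × 0.00131579 ≈ 2.19e-6 atm.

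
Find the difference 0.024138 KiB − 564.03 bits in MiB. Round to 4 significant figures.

-4.367e-5 MiB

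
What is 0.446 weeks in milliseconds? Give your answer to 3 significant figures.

2.70 × 10^8 ms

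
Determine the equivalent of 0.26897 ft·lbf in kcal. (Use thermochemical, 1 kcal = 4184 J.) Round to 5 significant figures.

1 foot-pound = 0.000324048 kilocalories.
Then 0.26897 × 0.000324048 ≈ 8.7159e-5 kcal.

8.7159e-5 kilocalories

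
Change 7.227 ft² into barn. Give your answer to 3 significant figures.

6.71 × 10^27 barns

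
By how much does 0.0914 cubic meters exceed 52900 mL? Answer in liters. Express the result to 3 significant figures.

38.5 L

0.0914 m³ = 91.4000 L and 52900 mL = 52.9000 L.
91.4000 − 52.9000 ≈ 38.5 L.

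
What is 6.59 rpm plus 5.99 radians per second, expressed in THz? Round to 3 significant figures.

6.59 rpm = 1.09833e-13 THz and 5.99 rad/s = 9.53338e-13 THz.
1.09833e-13 + 9.53338e-13 ≈ 1.06e-12 THz.

1.06e-12 THz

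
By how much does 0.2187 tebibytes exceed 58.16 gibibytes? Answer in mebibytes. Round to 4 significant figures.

169800 MiB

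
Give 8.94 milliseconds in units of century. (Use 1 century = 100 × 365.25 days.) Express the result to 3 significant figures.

1 millisecond = 3.16881 × 10^-13 century.
8.94 × 3.16881 × 10^-13 ≈ 2.83 × 10^-12 century.

2.83 × 10^-12 century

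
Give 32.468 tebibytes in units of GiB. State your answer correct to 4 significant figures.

33250 GiB

1 TiB = 1024.00 gibibytes.
Then 32.468 × 1024.00 ≈ 33250 GiB.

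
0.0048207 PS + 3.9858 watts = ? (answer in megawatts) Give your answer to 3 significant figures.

7.53e-6 megawatts

0.0048207 PS = 3.54562e-6 MW and 3.9858 W = 3.98580e-6 MW.
3.54562e-6 + 3.98580e-6 ≈ 7.53e-6 MW.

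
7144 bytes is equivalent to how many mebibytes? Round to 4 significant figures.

0.006813 MiB

1 B = 9.53674e-7 mebibytes.
Thus 7144 × 9.53674e-7 ≈ 0.006813 MiB.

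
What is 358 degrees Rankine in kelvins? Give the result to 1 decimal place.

°R = K × 9/5.
Applying the formula gives 198.9 K.

198.9 kelvins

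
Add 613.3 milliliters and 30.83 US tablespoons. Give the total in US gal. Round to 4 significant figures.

0.2824 US gal

613.3 mL = 0.162017 US gal and 30.83 US tbsp = 0.120430 US gal.
0.162017 + 0.120430 ≈ 0.2824 US gal.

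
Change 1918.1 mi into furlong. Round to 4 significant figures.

1 mile = 8.00000 furlongs.
Thus 1918.1 × 8.00000 ≈ 15340 furlong.

15340 furlongs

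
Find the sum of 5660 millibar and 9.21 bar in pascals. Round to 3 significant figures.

1.49 × 10^6 Pa

5660 mbar = 566000 Pa and 9.21 bar = 921000 Pa.
566000 + 921000 ≈ 1.49 × 10^6 Pa.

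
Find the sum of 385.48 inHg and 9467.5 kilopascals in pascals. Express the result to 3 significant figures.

1.08 × 10^7 Pa

385.48 inHg = 1.30539 × 10^6 Pa and 9467.5 kPa = 9.46750 × 10^6 Pa.
1.30539 × 10^6 + 9.46750 × 10^6 ≈ 1.08 × 10^7 Pa.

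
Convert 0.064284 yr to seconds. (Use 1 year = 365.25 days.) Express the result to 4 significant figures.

1 year = 3.15576 × 10^7 seconds.
Then 0.064284 × 3.15576 × 10^7 ≈ 2.029 × 10^6 s.

2.029 × 10^6 seconds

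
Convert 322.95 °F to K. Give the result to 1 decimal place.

434.8 kelvins

K = (°F + 459.67) × 5/9.
Applying the formula gives 434.8 K.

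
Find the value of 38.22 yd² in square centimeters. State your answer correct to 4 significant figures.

319600 square centimeters

1 square yard = 8361.27 cm².
Thus 38.22 × 8361.27 ≈ 319600 cm².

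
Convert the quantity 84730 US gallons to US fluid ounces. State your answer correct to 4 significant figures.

1 US gallon = 128.000 US fl oz.
So 84730 × 128.000 ≈ 1.085e+7 US fl oz.

1.085e+7 US fl oz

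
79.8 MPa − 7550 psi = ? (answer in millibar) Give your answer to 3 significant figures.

277000 millibar

79.8 MPa = 798000 mbar and 7550 psi = 520554 mbar.
798000 − 520554 ≈ 277000 mbar.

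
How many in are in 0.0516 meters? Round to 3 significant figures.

2.03 inches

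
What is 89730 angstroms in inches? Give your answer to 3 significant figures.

0.000353 in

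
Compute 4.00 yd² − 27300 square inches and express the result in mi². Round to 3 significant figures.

-5.51 × 10^-6 mi²

4.00 yd² = 1.29132 × 10^-6 mi² and 27300 in² = 6.80037 × 10^-6 mi².
1.29132 × 10^-6 − 6.80037 × 10^-6 ≈ -5.51 × 10^-6 mi².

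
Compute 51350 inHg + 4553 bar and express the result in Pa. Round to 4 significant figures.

51350 inHg = 1.73891e+8 Pa and 4553 bar = 4.55300e+8 Pa.
1.73891e+8 + 4.55300e+8 ≈ 6.292e+8 Pa.

6.292e+8 pascals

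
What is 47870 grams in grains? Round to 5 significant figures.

1 gram = 15.4324 gr.
47870 × 15.4324 ≈ 738750 gr.

738750 gr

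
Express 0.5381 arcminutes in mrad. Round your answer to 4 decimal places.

1 arcmin = 0.290888 milliradians.
Thus 0.5381 × 0.290888 ≈ 0.1565 mrad.

0.1565 milliradians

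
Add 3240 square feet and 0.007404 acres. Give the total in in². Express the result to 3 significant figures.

3240 ft² = 466560 in² and 0.007404 acre = 46442.6 in².
466560 + 46442.6 ≈ 513000 in².

513000 square inches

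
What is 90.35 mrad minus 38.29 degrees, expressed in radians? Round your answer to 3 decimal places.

90.35 mrad = 0.0903500 rad and 38.29 ° = 0.668287 rad.
0.0903500 − 0.668287 ≈ -0.578 rad.

-0.578 rad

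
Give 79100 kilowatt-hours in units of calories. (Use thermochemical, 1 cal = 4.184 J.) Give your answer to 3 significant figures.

1 kWh = 860421 calories.
So 79100 × 860421 ≈ 6.81e+10 cal.

6.81e+10 cal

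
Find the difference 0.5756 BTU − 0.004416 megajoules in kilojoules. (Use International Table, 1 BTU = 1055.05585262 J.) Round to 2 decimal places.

0.5756 BTU = 0.607290 kJ and 0.004416 MJ = 4.41600 kJ.
0.607290 − 4.41600 ≈ -3.81 kJ.

-3.81 kilojoules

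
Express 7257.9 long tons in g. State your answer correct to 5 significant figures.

7.3744 × 10^9 g

1 long ton = 1.01605 × 10^6 grams.
Thus 7257.9 × 1.01605 × 10^6 ≈ 7.3744 × 10^9 g.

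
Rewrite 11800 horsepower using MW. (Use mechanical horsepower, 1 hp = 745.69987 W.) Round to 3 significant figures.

1 horsepower = 0.000745700 MW.
Then 11800 × 0.000745700 ≈ 8.80 MW.

8.80 MW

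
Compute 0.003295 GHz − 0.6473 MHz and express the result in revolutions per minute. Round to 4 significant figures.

1.589 × 10^8 rpm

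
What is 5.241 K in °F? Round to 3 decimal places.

-450.236 degrees Fahrenheit

K = (°F + 459.67) × 5/9.
Applying the formula gives -450.236 °F.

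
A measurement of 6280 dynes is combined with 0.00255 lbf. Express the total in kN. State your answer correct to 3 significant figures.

6280 dyn = 6.28000 × 10^-5 kN and 0.00255 lbf = 1.13430 × 10^-5 kN.
6.28000 × 10^-5 + 1.13430 × 10^-5 ≈ 7.41 × 10^-5 kN.

7.41 × 10^-5 kN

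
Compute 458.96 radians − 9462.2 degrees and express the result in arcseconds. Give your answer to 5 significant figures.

6.0603 × 10^7 arcseconds

458.96 rad = 9.46673 × 10^7 arcsec and 9462.2 ° = 3.40639 × 10^7 arcsec.
9.46673 × 10^7 − 3.40639 × 10^7 ≈ 6.0603 × 10^7 arcsec.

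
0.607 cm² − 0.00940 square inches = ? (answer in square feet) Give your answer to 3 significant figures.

0.607 cm² = 0.000653369 ft² and 0.00940 in² = 6.52778 × 10^-5 ft².
0.000653369 − 6.52778 × 10^-5 ≈ 0.000588 ft².

0.000588 square feet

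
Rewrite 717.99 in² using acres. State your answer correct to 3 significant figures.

1 in² = 1.59423e-7 acre.
So 717.99 × 1.59423e-7 ≈ 0.000114 acre.

0.000114 acre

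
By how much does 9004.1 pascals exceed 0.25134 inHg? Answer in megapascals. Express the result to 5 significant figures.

0.0081530 megapascals

9004.1 Pa = 0.00900410 MPa and 0.25134 inHg = 0.000851135 MPa.
0.00900410 − 0.000851135 ≈ 0.0081530 MPa.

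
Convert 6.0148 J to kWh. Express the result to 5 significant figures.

1.6708e-6 kWh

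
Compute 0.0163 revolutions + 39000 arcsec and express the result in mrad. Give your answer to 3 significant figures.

291 mrad

0.0163 rev = 102.416 mrad and 39000 arcsec = 189.077 mrad.
102.416 + 189.077 ≈ 291 mrad.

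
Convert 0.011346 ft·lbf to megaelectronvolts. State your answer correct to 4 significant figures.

1 foot-pound = 8.46235 × 10^12 megaelectronvolts.
Then 0.011346 × 8.46235 × 10^12 ≈ 9.601 × 10^10 MeV.

9.601 × 10^10 MeV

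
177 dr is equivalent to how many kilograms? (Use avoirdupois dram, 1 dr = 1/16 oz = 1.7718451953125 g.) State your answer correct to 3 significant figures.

0.314 kilograms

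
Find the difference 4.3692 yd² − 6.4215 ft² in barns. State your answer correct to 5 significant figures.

4.3692 yd² = 3.65321 × 10^28 barn and 6.4215 ft² = 5.96577 × 10^27 barn.
3.65321 × 10^28 − 5.96577 × 10^27 ≈ 3.0566 × 10^28 barn.

3.0566 × 10^28 barn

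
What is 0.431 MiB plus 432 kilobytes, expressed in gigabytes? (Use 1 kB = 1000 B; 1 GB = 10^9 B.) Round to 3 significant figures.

0.431 MiB = 0.000451936 GB and 432 kB = 0.000432000 GB.
0.000451936 + 0.000432000 ≈ 0.000884 GB.

0.000884 gigabytes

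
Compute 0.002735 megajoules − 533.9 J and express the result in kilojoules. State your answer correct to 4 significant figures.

2.201 kilojoules

0.002735 MJ = 2.73500 kJ and 533.9 J = 0.533900 kJ.
2.73500 − 0.533900 ≈ 2.201 kJ.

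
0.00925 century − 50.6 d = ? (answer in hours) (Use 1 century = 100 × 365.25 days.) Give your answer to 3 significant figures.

6890 hours

0.00925 century = 8108.55 h and 50.6 d = 1214.40 h.
8108.55 − 1214.40 ≈ 6890 h.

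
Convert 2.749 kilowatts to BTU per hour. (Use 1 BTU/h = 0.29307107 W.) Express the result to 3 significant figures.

9380 BTU/h

1 kW = 3412.14 BTU per hour.
So 2.749 × 3412.14 ≈ 9380 BTU/h.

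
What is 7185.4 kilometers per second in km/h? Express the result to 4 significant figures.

2.587 × 10^7 km/h

1 kilometer per second = 3600.00 kilometers per hour.
Then 7185.4 × 3600.00 ≈ 2.587 × 10^7 km/h.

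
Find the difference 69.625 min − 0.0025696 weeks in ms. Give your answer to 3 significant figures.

2.62e+6 milliseconds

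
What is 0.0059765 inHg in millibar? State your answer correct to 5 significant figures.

1 inch of mercury = 33.8639 mbar.
Thus 0.0059765 × 33.8639 ≈ 0.20239 mbar.

0.20239 mbar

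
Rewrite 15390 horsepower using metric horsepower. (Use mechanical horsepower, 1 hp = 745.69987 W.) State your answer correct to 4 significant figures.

15600 PS

1 hp = 1.01387 PS.
So 15390 × 1.01387 ≈ 15600 PS.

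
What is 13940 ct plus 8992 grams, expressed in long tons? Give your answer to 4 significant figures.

13940 ct = 0.00274397 long ton and 8992 g = 0.00884999 long ton.
0.00274397 + 0.00884999 ≈ 0.01159 long ton.

0.01159 long ton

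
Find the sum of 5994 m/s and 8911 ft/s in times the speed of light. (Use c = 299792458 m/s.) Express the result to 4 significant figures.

5994 m/s = 1.99938e-5 c and 8911 ft/s = 9.05984e-6 c.
1.99938e-5 + 9.05984e-6 ≈ 2.905e-5 c.

2.905e-5 times the speed of light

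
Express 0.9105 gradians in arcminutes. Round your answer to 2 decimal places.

1 gradian = 54.0000 arcmin.
Then 0.9105 × 54.0000 ≈ 49.17 arcmin.

49.17 arcminutes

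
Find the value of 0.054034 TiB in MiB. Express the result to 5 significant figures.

56659 mebibytes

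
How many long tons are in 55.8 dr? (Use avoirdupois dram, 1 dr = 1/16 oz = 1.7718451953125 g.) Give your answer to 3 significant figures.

1 dram = 1.74386e-6 long tons.
So 55.8 × 1.74386e-6 ≈ 9.73e-5 long ton.

9.73e-5 long tons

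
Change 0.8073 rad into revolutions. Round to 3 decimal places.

1 radian = 0.159155 revolutions.
0.8073 × 0.159155 ≈ 0.128 rev.

0.128 revolutions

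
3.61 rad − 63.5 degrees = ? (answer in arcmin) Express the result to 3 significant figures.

8600 arcminutes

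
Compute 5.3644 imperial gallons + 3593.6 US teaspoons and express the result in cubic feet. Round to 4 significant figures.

1.487 ft³

5.3644 imp gal = 0.861220 ft³ and 3593.6 US tsp = 0.625514 ft³.
0.861220 + 0.625514 ≈ 1.487 ft³.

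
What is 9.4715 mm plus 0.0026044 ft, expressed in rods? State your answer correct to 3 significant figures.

0.00204 rods

9.4715 mm = 0.00188330 rod and 0.0026044 ft = 0.000157842 rod.
0.00188330 + 0.000157842 ≈ 0.00204 rod.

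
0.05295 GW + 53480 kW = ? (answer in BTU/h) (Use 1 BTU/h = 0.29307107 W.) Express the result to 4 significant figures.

0.05295 GW = 1.80673 × 10^8 BTU/h and 53480 kW = 1.82481 × 10^8 BTU/h.
1.80673 × 10^8 + 1.82481 × 10^8 ≈ 3.632 × 10^8 BTU/h.

3.632 × 10^8 BTU/h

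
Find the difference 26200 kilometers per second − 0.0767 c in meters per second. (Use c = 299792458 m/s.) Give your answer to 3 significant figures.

26200 km/s = 2.62000 × 10^7 m/s and 0.0767 c = 2.29941 × 10^7 m/s.
2.62000 × 10^7 − 2.29941 × 10^7 ≈ 3.21 × 10^6 m/s.

3.21 × 10^6 m/s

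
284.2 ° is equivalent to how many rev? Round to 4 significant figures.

0.7894 rev

1 degree = 0.00277778 rev.
Thus 284.2 × 0.00277778 ≈ 0.7894 rev.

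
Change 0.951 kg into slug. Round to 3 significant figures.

1 kilogram = 0.0685218 slug.
Thus 0.951 × 0.0685218 ≈ 0.0652 slug.

0.0652 slug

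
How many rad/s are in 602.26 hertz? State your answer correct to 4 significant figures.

1 hertz = 6.28319 radians per second.
Then 602.26 × 6.28319 ≈ 3784 rad/s.

3784 rad/s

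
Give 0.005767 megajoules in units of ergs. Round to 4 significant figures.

1 MJ = 1.00000 × 10^13 erg.
0.005767 × 1.00000 × 10^13 ≈ 5.767 × 10^10 erg.

5.767 × 10^10 erg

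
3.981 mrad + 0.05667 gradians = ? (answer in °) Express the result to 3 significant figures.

3.981 mrad = 0.228094 ° and 0.05667 grad = 0.0510030 °.
0.228094 + 0.0510030 ≈ 0.279 °.

0.279 °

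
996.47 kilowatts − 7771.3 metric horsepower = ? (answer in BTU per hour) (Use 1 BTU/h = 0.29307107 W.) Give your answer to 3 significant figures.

996.47 kW = 3.40010 × 10^6 BTU/h and 7771.3 PS = 1.95031 × 10^7 BTU/h.
3.40010 × 10^6 − 1.95031 × 10^7 ≈ -1.61 × 10^7 BTU/h.

-1.61 × 10^7 BTU per hour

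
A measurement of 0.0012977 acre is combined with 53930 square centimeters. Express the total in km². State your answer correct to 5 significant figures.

1.0645e-5 km²

0.0012977 acre = 5.25161e-6 km² and 53930 cm² = 5.39300e-6 km².
5.25161e-6 + 5.39300e-6 ≈ 1.0645e-5 km².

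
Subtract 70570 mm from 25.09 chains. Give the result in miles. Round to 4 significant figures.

0.2698 mi

25.09 chain = 0.313625 mi and 70570 mm = 0.0438502 mi.
0.313625 − 0.0438502 ≈ 0.2698 mi.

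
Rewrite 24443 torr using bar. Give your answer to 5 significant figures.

32.588 bar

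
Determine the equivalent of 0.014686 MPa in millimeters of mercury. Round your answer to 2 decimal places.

110.15 mmHg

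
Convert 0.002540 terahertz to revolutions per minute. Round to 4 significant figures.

1.524e+11 rpm

1 terahertz = 6.00000e+13 revolutions per minute.
So 0.002540 × 6.00000e+13 ≈ 1.524e+11 rpm.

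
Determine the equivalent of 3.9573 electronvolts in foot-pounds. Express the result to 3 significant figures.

4.68 × 10^-19 foot-pounds

1 eV = 1.18170 × 10^-19 foot-pounds.
Thus 3.9573 × 1.18170 × 10^-19 ≈ 4.68 × 10^-19 ft·lbf.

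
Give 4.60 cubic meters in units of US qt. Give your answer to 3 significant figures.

1 cubic meter = 1056.69 US quarts.
So 4.60 × 1056.69 ≈ 4860 US qt.

4860 US qt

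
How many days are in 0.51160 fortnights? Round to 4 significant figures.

1 fortnight = 14.0000 d.
0.51160 × 14.0000 ≈ 7.162 d.

7.162 days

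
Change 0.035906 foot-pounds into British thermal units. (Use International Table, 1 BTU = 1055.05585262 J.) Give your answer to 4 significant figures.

4.614e-5 British thermal units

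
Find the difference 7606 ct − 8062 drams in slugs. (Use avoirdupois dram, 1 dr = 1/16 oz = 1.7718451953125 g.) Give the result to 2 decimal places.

7606 ct = 0.104235 slug and 8062 dr = 0.978807 slug.
0.104235 − 0.978807 ≈ -0.87 slug.

-0.87 slug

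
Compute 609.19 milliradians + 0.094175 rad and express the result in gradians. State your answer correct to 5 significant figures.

609.19 mrad = 38.7822 grad and 0.094175 rad = 5.99537 grad.
38.7822 + 5.99537 ≈ 44.778 grad.

44.778 grad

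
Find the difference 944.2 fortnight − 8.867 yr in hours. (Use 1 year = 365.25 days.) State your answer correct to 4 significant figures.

944.2 fortnight = 317251 h and 8.867 yr = 77728.1 h.
317251 − 77728.1 ≈ 239500 h.

239500 h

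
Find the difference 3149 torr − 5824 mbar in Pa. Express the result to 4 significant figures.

-162600 Pa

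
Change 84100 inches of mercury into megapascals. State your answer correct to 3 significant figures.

285 MPa

1 inHg = 0.00338639 megapascals.
So 84100 × 0.00338639 ≈ 285 MPa.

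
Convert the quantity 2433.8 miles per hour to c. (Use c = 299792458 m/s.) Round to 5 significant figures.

3.6292e-6 times the speed of light

1 mph = 1.49116e-9 c.
2433.8 × 1.49116e-9 ≈ 3.6292e-6 c.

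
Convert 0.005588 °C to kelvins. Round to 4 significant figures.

273.2 K

K = °C + 273.15.
Applying the formula gives 273.2 K.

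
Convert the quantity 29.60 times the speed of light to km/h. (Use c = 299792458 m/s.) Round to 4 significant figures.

1 speed of light = 1.07925 × 10^9 kilometers per hour.
Thus 29.60 × 1.07925 × 10^9 ≈ 3.195 × 10^10 km/h.

3.195 × 10^10 km/h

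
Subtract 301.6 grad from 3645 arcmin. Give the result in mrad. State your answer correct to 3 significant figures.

-3680 mrad

3645 arcmin = 1060.29 mrad and 301.6 grad = 4737.52 mrad.
1060.29 − 4737.52 ≈ -3680 mrad.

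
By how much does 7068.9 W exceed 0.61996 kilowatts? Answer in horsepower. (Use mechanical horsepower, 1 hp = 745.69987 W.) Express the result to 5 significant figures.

8.6482 horsepower

7068.9 W = 9.47955 hp and 0.61996 kW = 0.831380 hp.
9.47955 − 0.831380 ≈ 8.6482 hp.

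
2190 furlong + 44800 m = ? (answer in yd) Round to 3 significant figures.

2190 furlong = 481800 yd and 44800 m = 48993.9 yd.
481800 + 48993.9 ≈ 531000 yd.

531000 yd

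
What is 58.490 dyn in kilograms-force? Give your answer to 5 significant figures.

1 dyn = 1.01972 × 10^-6 kgf.
58.490 × 1.01972 × 10^-6 ≈ 5.9643 × 10^-5 kgf.

5.9643 × 10^-5 kgf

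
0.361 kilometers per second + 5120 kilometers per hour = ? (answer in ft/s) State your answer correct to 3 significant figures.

0.361 km/s = 1184.38 ft/s and 5120 km/h = 4666.08 ft/s.
1184.38 + 4666.08 ≈ 5850 ft/s.

5850 ft/s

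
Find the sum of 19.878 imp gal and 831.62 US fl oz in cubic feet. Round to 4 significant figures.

4.060 cubic feet

19.878 imp gal = 3.19129 ft³ and 831.62 US fl oz = 0.868527 ft³.
3.19129 + 0.868527 ≈ 4.060 ft³.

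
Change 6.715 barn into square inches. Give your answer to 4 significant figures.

1.041e-24 in²

1 barn = 1.55000e-25 in².
Then 6.715 × 1.55000e-25 ≈ 1.041e-24 in².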